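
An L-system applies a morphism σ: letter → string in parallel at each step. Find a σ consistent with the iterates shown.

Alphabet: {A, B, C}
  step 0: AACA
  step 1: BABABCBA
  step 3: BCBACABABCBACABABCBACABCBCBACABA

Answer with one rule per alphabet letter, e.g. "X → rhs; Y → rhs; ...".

  step 0 ⇒ step 1: AACA ⇒ BA·BA·BC·BA
    A ↦ BA
    C ↦ BC
    B ↦ CA  (constrained at step 1)

A->BA, B->CA, C->BC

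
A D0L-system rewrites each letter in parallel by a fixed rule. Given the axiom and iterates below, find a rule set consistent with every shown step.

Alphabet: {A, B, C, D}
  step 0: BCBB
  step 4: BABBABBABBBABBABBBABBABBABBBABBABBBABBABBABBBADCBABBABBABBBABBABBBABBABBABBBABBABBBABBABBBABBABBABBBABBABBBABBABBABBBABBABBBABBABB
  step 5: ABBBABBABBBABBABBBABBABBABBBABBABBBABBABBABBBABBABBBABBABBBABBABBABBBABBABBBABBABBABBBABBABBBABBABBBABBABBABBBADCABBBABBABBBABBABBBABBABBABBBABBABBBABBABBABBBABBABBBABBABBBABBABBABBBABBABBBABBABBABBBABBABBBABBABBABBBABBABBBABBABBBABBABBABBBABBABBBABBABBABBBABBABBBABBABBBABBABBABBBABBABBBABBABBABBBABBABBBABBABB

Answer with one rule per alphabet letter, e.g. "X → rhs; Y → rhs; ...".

  step 4 ⇒ step 5: BABBABBABBBABBABBBABBABBABBBABBABBBABBABBABBBADCBABBABBABBBABBABBBABBABBABBBABBABBBABBABBBABBABBABBBABBABBBABBABBABBBABBABBBABBABB ⇒ ABB·B·ABB·ABB·B·ABB·ABB·B·ABB·ABB·ABB·B·ABB·ABB·B·ABB·ABB·ABB·B·ABB·ABB·B·ABB·ABB·B·ABB·ABB·ABB·B·ABB·ABB·B·ABB·ABB·ABB·B·ABB·ABB·B·ABB·ABB·B·ABB·ABB·ABB·B·A·DC·ABB·B·ABB·ABB·B·ABB·ABB·B·ABB·ABB·ABB·B·ABB·ABB·B·ABB·ABB·ABB·B·ABB·ABB·B·ABB·ABB·B·ABB·ABB·ABB·B·ABB·ABB·B·ABB·ABB·ABB·B·ABB·ABB·B·ABB·ABB·ABB·B·ABB·ABB·B·ABB·ABB·B·ABB·ABB·ABB·B·ABB·ABB·B·ABB·ABB·ABB·B·ABB·ABB·B·ABB·ABB·B·ABB·ABB·ABB·B·ABB·ABB·B·ABB·ABB·ABB·B·ABB·ABB·B·ABB·ABB
    A ↦ B
    B ↦ ABB
    C ↦ DC
    D ↦ A

A->B, B->ABB, C->DC, D->A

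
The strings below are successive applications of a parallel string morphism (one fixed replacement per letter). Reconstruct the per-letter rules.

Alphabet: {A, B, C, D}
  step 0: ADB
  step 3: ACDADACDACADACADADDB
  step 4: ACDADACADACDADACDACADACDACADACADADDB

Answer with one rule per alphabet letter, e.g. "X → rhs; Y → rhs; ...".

  step 3 ⇒ step 4: ACDADACDACADACADADDB ⇒ AC·D·AD·AC·AD·AC·D·AD·AC·D·AC·AD·AC·D·AC·AD·AC·AD·AD·DB
    A ↦ AC
    B ↦ DB
    C ↦ D
    D ↦ AD

A->AC, B->DB, C->D, D->AD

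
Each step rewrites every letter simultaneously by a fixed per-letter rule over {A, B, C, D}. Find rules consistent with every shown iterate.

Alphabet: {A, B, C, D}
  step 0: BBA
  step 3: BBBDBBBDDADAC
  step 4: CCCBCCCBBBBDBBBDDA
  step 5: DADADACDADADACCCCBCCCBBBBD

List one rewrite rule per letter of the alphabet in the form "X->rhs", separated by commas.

  step 4 ⇒ step 5: CCCBCCCBBBBDBBBDDA ⇒ DA·DA·DA·C·DA·DA·DA·C·C·C·C·B·C·C·C·B·B·BBD
    A ↦ BBD
    B ↦ C
    C ↦ DA
    D ↦ B

A->BBD, B->C, C->DA, D->B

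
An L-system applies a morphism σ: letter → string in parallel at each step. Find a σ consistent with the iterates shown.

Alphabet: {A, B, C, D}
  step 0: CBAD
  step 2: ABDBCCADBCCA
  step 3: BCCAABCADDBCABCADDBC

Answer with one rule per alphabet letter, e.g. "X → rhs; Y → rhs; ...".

  step 2 ⇒ step 3: ABDBCCADBCCA ⇒ BC·CA·AB·CA·D·D·BC·AB·CA·D·D·BC
    A ↦ BC
    B ↦ CA
    C ↦ D
    D ↦ AB

A->BC, B->CA, C->D, D->AB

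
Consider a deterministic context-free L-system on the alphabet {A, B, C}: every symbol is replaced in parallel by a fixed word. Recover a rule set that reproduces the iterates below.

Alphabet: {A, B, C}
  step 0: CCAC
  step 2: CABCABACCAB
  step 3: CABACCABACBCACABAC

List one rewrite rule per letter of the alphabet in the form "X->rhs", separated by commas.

  step 2 ⇒ step 3: CABCABACCAB ⇒ CA·B·AC·CA·B·AC·B·CA·CA·B·AC
    A ↦ B
    B ↦ AC
    C ↦ CA

A->B, B->AC, C->CA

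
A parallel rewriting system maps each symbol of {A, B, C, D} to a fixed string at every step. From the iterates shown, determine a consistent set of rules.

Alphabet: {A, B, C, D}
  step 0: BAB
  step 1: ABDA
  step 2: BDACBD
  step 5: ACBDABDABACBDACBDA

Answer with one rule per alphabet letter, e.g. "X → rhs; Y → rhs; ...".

A->BD, B->A, C->AB, D->C

  step 1 ⇒ step 2: ABDA ⇒ BD·A·C·BD
    A ↦ BD
    B ↦ A
    D ↦ C
    C ↦ AB  (constrained at step 2)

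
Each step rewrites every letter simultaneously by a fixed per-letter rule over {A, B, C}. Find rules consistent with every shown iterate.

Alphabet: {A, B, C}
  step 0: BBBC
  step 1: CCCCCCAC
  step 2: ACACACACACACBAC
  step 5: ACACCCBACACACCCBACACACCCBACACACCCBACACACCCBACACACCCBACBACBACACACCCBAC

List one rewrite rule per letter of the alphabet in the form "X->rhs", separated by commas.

A->B, B->CC, C->AC

  step 1 ⇒ step 2: CCCCCCAC ⇒ AC·AC·AC·AC·AC·AC·B·AC
    A ↦ B
    C ↦ AC
  step 0 ⇒ step 1: BBBC ⇒ CC·CC·CC·AC
    B ↦ CC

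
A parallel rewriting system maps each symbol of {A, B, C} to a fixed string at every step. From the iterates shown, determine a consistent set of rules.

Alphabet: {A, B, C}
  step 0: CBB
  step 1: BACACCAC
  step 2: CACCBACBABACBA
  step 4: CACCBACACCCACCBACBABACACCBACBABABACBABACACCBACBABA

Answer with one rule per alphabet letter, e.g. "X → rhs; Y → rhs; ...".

A->C, B->CAC, C->BA

  step 1 ⇒ step 2: BACACCAC ⇒ CAC·C·BA·C·BA·BA·C·BA
    A ↦ C
    B ↦ CAC
    C ↦ BA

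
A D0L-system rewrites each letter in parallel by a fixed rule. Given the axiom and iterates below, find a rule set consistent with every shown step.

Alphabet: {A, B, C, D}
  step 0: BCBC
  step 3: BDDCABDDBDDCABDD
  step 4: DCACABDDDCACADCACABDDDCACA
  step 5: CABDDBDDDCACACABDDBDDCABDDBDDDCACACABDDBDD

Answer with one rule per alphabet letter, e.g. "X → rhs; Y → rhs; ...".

A->D, B->D, C->BD, D->CA

  step 4 ⇒ step 5: DCACABDDDCACADCACABDDDCACA ⇒ CA·BD·D·BD·D·D·CA·CA·CA·BD·D·BD·D·CA·BD·D·BD·D·D·CA·CA·CA·BD·D·BD·D
    A ↦ D
    B ↦ D
    C ↦ BD
    D ↦ CA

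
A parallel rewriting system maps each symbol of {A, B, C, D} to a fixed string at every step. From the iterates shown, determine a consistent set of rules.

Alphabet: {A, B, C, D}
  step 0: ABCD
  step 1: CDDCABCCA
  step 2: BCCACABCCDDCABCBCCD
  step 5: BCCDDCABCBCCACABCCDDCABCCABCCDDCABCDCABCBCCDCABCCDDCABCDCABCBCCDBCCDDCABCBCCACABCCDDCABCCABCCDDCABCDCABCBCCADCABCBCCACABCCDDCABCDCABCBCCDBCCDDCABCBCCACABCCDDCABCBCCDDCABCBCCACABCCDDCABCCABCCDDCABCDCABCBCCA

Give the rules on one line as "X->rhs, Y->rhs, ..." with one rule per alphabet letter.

A->CD, B->DCA, C->BC, D->CA

  step 1 ⇒ step 2: CDDCABCCA ⇒ BC·CA·CA·BC·CD·DCA·BC·BC·CD
    A ↦ CD
    B ↦ DCA
    C ↦ BC
    D ↦ CA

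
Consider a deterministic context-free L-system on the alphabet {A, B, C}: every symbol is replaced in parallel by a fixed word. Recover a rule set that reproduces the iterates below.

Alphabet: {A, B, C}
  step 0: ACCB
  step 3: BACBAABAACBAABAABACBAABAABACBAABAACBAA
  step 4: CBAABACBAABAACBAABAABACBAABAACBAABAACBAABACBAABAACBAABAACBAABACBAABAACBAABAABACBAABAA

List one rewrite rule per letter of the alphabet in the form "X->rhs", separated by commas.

  step 3 ⇒ step 4: BACBAABAACBAABAABACBAABAABACBAABAACBAA ⇒ C·BAA·BA·C·BAA·BAA·C·BAA·BAA·BA·C·BAA·BAA·C·BAA·BAA·C·BAA·BA·C·BAA·BAA·C·BAA·BAA·C·BAA·BA·C·BAA·BAA·C·BAA·BAA·BA·C·BAA·BAA
    A ↦ BAA
    B ↦ C
    C ↦ BA

A->BAA, B->C, C->BA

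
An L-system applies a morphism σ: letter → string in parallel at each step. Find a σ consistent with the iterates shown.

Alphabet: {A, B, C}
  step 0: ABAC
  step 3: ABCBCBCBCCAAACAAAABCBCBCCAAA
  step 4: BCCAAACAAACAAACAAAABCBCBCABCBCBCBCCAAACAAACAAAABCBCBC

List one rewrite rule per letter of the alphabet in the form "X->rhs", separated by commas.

  step 3 ⇒ step 4: ABCBCBCBCCAAACAAAABCBCBCCAAA ⇒ BC·CAA·A·CAA·A·CAA·A·CAA·A·A·BC·BC·BC·A·BC·BC·BC·BC·CAA·A·CAA·A·CAA·A·A·BC·BC·BC
    A ↦ BC
    B ↦ CAA
    C ↦ A

A->BC, B->CAA, C->A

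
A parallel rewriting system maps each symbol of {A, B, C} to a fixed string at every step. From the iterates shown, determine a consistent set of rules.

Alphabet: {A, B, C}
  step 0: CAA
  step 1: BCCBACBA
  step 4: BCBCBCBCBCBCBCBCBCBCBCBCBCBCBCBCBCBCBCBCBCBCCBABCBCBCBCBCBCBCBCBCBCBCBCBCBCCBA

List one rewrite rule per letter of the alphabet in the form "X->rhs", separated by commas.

  step 0 ⇒ step 1: CAA ⇒ BC·CBA·CBA
    A ↦ CBA
    C ↦ BC
    B ↦ BC  (constrained at step 1)

A->CBA, B->BC, C->BC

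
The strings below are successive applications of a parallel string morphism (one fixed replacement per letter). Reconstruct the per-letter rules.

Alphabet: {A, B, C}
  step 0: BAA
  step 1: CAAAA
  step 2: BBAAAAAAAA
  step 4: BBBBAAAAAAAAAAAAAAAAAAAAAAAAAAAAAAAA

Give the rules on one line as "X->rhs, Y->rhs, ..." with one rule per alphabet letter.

  step 1 ⇒ step 2: CAAAA ⇒ BB·AA·AA·AA·AA
    A ↦ AA
    C ↦ BB
  step 0 ⇒ step 1: BAA ⇒ C·AA·AA
    B ↦ C

A->AA, B->C, C->BB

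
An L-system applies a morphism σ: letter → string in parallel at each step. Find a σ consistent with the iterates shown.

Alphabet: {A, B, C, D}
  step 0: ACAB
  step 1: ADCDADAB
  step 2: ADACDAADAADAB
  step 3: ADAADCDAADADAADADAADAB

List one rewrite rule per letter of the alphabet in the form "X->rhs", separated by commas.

A->AD, B->AB, C->CD, D->A

  step 2 ⇒ step 3: ADACDAADAADAB ⇒ AD·A·AD·CD·A·AD·AD·A·AD·AD·A·AD·AB
    A ↦ AD
    B ↦ AB
    C ↦ CD
    D ↦ A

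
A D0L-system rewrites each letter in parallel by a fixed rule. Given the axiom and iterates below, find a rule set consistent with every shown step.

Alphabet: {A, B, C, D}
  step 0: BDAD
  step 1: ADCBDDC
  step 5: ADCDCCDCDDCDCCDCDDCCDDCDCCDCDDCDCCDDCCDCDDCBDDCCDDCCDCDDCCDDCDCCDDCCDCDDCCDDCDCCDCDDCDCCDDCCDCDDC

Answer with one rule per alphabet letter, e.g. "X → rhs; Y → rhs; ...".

A->BD, B->A, C->CD, D->DC

  step 0 ⇒ step 1: BDAD ⇒ A·DC·BD·DC
    A ↦ BD
    B ↦ A
    D ↦ DC
    C ↦ CD  (constrained at step 1)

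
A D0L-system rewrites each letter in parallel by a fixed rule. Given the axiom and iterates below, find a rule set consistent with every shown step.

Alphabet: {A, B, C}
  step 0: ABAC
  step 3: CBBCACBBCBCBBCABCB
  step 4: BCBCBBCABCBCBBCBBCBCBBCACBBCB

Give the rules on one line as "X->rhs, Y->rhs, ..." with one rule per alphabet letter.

  step 3 ⇒ step 4: CBBCACBBCBCBBCABCB ⇒ B·CB·CB·B·CA·B·CB·CB·B·CB·B·CB·CB·B·CA·CB·B·CB
    A ↦ CA
    B ↦ CB
    C ↦ B

A->CA, B->CB, C->B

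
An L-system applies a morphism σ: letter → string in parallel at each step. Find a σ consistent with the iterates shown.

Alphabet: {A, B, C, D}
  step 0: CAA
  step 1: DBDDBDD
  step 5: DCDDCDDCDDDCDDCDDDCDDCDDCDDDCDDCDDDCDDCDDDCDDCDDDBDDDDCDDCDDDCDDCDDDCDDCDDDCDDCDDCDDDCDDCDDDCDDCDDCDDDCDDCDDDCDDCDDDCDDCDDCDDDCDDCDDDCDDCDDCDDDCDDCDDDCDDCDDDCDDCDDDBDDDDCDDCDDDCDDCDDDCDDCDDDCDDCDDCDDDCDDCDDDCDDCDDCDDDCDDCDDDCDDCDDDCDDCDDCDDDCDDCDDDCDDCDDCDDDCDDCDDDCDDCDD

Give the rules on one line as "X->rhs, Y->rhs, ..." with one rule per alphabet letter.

A->BDD, B->CAC, C->D, D->CDD

  step 0 ⇒ step 1: CAA ⇒ D·BDD·BDD
    A ↦ BDD
    C ↦ D
    B ↦ CAC  (constrained at step 1)
    D ↦ CDD  (constrained at step 1)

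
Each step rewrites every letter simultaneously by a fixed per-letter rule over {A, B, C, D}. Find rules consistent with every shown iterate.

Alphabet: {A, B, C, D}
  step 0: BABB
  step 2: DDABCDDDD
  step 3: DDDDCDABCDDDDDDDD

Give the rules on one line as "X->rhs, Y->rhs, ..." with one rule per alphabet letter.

A->C, B->D, C->ABC, D->DD

  step 2 ⇒ step 3: DDABCDDDD ⇒ DD·DD·C·D·ABC·DD·DD·DD·DD
    A ↦ C
    B ↦ D
    C ↦ ABC
    D ↦ DD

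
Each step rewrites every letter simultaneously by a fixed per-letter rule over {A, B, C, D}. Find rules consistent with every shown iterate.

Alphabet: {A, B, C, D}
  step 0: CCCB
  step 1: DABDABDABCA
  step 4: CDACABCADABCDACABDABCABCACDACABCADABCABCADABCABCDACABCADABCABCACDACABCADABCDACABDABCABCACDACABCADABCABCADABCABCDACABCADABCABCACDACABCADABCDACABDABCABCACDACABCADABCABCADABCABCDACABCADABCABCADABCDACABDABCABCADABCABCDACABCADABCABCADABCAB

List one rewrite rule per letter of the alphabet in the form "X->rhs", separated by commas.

A->CAB, B->CA, C->DAB, D->CDA

  step 0 ⇒ step 1: CCCB ⇒ DAB·DAB·DAB·CA
    B ↦ CA
    C ↦ DAB
    A ↦ CAB  (constrained at step 1)
    D ↦ CDA  (constrained at step 1)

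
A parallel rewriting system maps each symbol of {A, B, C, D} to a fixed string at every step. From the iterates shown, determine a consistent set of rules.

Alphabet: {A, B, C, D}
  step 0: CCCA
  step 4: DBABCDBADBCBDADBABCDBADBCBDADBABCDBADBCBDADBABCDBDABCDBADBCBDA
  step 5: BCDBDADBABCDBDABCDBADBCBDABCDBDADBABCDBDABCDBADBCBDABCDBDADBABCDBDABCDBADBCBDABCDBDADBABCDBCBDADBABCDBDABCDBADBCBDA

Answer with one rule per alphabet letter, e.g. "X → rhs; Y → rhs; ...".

A->BDA, B->D, C->BA, D->BC

  step 4 ⇒ step 5: DBABCDBADBCBDADBABCDBADBCBDADBABCDBADBCBDADBABCDBDABCDBADBCBDA ⇒ BC·D·BDA·D·BA·BC·D·BDA·BC·D·BA·D·BC·BDA·BC·D·BDA·D·BA·BC·D·BDA·BC·D·BA·D·BC·BDA·BC·D·BDA·D·BA·BC·D·BDA·BC·D·BA·D·BC·BDA·BC·D·BDA·D·BA·BC·D·BC·BDA·D·BA·BC·D·BDA·BC·D·BA·D·BC·BDA
    A ↦ BDA
    B ↦ D
    C ↦ BA
    D ↦ BC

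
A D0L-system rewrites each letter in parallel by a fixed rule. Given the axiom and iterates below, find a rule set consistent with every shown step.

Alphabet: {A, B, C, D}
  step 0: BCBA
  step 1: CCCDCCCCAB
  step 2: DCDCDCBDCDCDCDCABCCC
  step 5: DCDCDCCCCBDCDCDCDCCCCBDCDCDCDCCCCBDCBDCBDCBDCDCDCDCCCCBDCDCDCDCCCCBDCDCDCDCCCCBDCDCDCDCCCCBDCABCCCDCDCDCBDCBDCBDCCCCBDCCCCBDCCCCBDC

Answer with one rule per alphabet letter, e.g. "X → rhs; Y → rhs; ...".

A->AB, B->CCC, C->DC, D->B

  step 1 ⇒ step 2: CCCDCCCCAB ⇒ DC·DC·DC·B·DC·DC·DC·DC·AB·CCC
    A ↦ AB
    B ↦ CCC
    C ↦ DC
    D ↦ B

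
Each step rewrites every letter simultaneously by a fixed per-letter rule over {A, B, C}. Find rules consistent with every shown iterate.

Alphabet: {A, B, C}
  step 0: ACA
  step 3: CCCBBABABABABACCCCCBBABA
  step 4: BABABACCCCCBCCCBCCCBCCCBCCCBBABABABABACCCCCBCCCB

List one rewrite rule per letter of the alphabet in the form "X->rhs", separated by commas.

A->CB, B->CC, C->BA

  step 3 ⇒ step 4: CCCBBABABABABACCCCCBBABA ⇒ BA·BA·BA·CC·CC·CB·CC·CB·CC·CB·CC·CB·CC·CB·BA·BA·BA·BA·BA·CC·CC·CB·CC·CB
    A ↦ CB
    B ↦ CC
    C ↦ BA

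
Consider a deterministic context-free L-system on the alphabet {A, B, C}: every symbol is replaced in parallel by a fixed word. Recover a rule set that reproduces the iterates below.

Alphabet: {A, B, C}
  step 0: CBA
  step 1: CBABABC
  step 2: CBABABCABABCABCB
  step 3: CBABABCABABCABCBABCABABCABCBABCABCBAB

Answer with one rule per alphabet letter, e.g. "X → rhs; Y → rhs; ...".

A->ABC, B->AB, C->CB

  step 2 ⇒ step 3: CBABABCABABCABCB ⇒ CB·AB·ABC·AB·ABC·AB·CB·ABC·AB·ABC·AB·CB·ABC·AB·CB·AB
    A ↦ ABC
    B ↦ AB
    C ↦ CB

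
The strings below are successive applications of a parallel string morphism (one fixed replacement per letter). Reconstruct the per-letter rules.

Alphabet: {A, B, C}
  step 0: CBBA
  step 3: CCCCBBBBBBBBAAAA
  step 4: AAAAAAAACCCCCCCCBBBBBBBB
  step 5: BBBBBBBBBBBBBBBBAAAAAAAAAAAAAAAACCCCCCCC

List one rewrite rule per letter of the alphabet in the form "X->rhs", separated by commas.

  step 4 ⇒ step 5: AAAAAAAACCCCCCCCBBBBBBBB ⇒ BB·BB·BB·BB·BB·BB·BB·BB·AA·AA·AA·AA·AA·AA·AA·AA·C·C·C·C·C·C·C·C
    A ↦ BB
    B ↦ C
    C ↦ AA

A->BB, B->C, C->AA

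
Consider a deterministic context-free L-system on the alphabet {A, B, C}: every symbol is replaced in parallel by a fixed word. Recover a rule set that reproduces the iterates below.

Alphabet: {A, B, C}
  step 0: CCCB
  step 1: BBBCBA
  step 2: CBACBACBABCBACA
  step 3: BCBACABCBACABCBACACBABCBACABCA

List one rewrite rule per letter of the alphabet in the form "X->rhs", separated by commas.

  step 2 ⇒ step 3: CBACBACBABCBACA ⇒ B·CBA·CA·B·CBA·CA·B·CBA·CA·CBA·B·CBA·CA·B·CA
    A ↦ CA
    B ↦ CBA
    C ↦ B

A->CA, B->CBA, C->B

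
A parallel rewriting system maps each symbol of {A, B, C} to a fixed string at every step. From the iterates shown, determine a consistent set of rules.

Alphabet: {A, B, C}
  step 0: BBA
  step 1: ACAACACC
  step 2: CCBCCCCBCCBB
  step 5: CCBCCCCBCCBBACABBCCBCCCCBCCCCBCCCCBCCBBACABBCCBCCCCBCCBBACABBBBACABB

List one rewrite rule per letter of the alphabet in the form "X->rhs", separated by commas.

A->CC, B->ACA, C->B

  step 1 ⇒ step 2: ACAACACC ⇒ CC·B·CC·CC·B·CC·B·B
    A ↦ CC
    C ↦ B
  step 0 ⇒ step 1: BBA ⇒ ACA·ACA·CC
    B ↦ ACA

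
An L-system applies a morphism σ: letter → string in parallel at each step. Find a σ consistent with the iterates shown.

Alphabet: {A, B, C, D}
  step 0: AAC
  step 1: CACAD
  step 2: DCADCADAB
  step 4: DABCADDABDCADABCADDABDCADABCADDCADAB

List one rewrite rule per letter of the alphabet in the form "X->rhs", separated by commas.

  step 1 ⇒ step 2: CACAD ⇒ D·CA·D·CA·DAB
    A ↦ CA
    C ↦ D
    D ↦ DAB
    B ↦ D  (constrained at step 2)

A->CA, B->D, C->D, D->DAB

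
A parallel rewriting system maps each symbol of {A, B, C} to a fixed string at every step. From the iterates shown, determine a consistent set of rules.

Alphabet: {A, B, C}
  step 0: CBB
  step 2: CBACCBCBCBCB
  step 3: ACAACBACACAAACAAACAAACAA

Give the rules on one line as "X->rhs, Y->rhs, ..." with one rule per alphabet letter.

A->CB, B->AA, C->AC

  step 2 ⇒ step 3: CBACCBCBCBCB ⇒ AC·AA·CB·AC·AC·AA·AC·AA·AC·AA·AC·AA
    A ↦ CB
    B ↦ AA
    C ↦ AC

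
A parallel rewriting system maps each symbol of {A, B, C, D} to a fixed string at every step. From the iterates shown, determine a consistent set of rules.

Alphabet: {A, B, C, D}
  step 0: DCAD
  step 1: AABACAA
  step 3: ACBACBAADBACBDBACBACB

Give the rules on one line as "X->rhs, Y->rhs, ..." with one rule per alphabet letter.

  step 0 ⇒ step 1: DCAD ⇒ AA·B·AC·AA
    A ↦ AC
    C ↦ B
    D ↦ AA
    B ↦ DB  (constrained at step 1)

A->AC, B->DB, C->B, D->AA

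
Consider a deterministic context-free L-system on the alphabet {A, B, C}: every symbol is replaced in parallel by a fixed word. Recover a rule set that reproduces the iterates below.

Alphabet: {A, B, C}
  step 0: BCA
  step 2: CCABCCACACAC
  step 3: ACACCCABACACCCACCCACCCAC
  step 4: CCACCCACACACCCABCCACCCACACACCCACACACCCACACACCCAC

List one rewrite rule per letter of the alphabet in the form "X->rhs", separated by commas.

A->CC, B->AB, C->AC

  step 3 ⇒ step 4: ACACCCABACACCCACCCACCCAC ⇒ CC·AC·CC·AC·AC·AC·CC·AB·CC·AC·CC·AC·AC·AC·CC·AC·AC·AC·CC·AC·AC·AC·CC·AC
    A ↦ CC
    B ↦ AB
    C ↦ AC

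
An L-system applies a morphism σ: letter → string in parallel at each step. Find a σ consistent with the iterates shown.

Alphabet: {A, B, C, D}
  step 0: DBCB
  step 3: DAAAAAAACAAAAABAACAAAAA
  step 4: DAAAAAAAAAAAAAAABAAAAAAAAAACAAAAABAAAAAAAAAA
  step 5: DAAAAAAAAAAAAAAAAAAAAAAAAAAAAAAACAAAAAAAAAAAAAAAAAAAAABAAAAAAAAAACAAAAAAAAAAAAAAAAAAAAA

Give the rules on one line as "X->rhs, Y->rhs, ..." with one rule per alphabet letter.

A->AA, B->CA, C->B, D->DA

  step 4 ⇒ step 5: DAAAAAAAAAAAAAAABAAAAAAAAAACAAAAABAAAAAAAAAA ⇒ DA·AA·AA·AA·AA·AA·AA·AA·AA·AA·AA·AA·AA·AA·AA·AA·CA·AA·AA·AA·AA·AA·AA·AA·AA·AA·AA·B·AA·AA·AA·AA·AA·CA·AA·AA·AA·AA·AA·AA·AA·AA·AA·AA
    A ↦ AA
    B ↦ CA
    C ↦ B
    D ↦ DA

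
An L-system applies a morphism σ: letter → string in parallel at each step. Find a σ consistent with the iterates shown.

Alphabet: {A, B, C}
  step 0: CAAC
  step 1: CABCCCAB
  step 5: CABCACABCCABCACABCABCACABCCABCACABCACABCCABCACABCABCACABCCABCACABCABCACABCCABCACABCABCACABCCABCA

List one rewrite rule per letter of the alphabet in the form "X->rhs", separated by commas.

A->C, B->A, C->CAB

  step 0 ⇒ step 1: CAAC ⇒ CAB·C·C·CAB
    A ↦ C
    C ↦ CAB
    B ↦ A  (constrained at step 1)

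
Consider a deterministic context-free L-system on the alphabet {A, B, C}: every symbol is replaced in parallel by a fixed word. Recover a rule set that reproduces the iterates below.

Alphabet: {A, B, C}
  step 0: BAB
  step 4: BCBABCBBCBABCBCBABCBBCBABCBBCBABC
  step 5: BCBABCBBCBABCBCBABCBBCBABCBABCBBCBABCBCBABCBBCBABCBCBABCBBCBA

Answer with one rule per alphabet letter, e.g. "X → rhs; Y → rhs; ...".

  step 4 ⇒ step 5: BCBABCBBCBABCBCBABCBBCBABCBBCBABC ⇒ BC·BA·BC·B·BC·BA·BC·BC·BA·BC·B·BC·BA·BC·BA·BC·B·BC·BA·BC·BC·BA·BC·B·BC·BA·BC·BC·BA·BC·B·BC·BA
    A ↦ B
    B ↦ BC
    C ↦ BA

A->B, B->BC, C->BA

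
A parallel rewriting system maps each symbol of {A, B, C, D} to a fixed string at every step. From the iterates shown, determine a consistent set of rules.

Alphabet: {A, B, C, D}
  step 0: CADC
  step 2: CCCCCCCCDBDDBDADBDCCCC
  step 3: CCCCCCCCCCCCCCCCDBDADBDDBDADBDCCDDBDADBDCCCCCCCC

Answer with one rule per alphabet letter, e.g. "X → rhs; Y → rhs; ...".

A->CCD, B->A, C->CC, D->DBD

  step 2 ⇒ step 3: CCCCCCCCDBDDBDADBDCCCC ⇒ CC·CC·CC·CC·CC·CC·CC·CC·DBD·A·DBD·DBD·A·DBD·CCD·DBD·A·DBD·CC·CC·CC·CC
    A ↦ CCD
    B ↦ A
    C ↦ CC
    D ↦ DBD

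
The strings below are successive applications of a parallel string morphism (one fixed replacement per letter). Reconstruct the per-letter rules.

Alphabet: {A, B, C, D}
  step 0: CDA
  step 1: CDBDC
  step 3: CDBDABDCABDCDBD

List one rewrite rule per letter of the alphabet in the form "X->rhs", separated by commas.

  step 0 ⇒ step 1: CDA ⇒ CD·BD·C
    A ↦ C
    C ↦ CD
    D ↦ BD
    B ↦ A  (constrained at step 1)

A->C, B->A, C->CD, D->BD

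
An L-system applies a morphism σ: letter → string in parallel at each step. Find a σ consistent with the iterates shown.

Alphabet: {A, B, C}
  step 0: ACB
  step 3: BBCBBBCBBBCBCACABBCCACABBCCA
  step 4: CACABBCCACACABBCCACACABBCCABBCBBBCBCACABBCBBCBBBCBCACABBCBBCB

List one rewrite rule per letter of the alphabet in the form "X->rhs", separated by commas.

  step 3 ⇒ step 4: BBCBBBCBBBCBCACABBCCACABBCCA ⇒ CA·CA·BBC·CA·CA·CA·BBC·CA·CA·CA·BBC·CA·BBC·B·BBC·B·CA·CA·BBC·BBC·B·BBC·B·CA·CA·BBC·BBC·B
    A ↦ B
    B ↦ CA
    C ↦ BBC

A->B, B->CA, C->BBC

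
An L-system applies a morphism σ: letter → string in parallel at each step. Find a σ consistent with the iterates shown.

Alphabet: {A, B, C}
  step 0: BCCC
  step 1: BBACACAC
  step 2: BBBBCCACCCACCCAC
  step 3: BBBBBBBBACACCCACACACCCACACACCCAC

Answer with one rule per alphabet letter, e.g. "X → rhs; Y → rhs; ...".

  step 2 ⇒ step 3: BBBBCCACCCACCCAC ⇒ BB·BB·BB·BB·AC·AC·CC·AC·AC·AC·CC·AC·AC·AC·CC·AC
    A ↦ CC
    B ↦ BB
    C ↦ AC

A->CC, B->BB, C->AC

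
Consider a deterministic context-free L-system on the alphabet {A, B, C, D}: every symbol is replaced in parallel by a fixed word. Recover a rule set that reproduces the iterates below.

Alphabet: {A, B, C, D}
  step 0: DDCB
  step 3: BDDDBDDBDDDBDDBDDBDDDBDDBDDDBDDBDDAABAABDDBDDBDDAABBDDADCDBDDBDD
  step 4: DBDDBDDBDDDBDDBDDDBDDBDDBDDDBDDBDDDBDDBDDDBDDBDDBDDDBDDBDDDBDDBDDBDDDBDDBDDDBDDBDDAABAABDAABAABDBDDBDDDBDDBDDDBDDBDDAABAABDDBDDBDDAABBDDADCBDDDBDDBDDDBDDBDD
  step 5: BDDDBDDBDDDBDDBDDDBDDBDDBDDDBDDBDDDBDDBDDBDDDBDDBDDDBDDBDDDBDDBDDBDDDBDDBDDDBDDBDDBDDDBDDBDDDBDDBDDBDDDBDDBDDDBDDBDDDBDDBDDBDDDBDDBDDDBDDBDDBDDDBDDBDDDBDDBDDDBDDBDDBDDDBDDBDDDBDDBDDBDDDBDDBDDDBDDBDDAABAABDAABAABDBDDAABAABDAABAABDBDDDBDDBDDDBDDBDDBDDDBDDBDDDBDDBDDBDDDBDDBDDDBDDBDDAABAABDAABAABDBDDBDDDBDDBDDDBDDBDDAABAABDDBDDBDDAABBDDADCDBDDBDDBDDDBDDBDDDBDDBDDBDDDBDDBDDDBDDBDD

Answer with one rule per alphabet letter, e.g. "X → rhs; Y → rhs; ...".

  step 4 ⇒ step 5: DBDDBDDBDDDBDDBDDDBDDBDDBDDDBDDBDDDBDDBDDDBDDBDDBDDDBDDBDDDBDDBDDBDDDBDDBDDDBDDBDDAABAABDAABAABDBDDBDDDBDDBDDDBDDBDDAABAABDDBDDBDDAABBDDADCBDDDBDDBDDDBDDBDD ⇒ BDD·D·BDD·BDD·D·BDD·BDD·D·BDD·BDD·BDD·D·BDD·BDD·D·BDD·BDD·BDD·D·BDD·BDD·D·BDD·BDD·D·BDD·BDD·BDD·D·BDD·BDD·D·BDD·BDD·BDD·D·BDD·BDD·D·BDD·BDD·BDD·D·BDD·BDD·D·BDD·BDD·D·BDD·BDD·BDD·D·BDD·BDD·D·BDD·BDD·BDD·D·BDD·BDD·D·BDD·BDD·D·BDD·BDD·BDD·D·BDD·BDD·D·BDD·BDD·BDD·D·BDD·BDD·D·BDD·BDD·AAB·AAB·D·AAB·AAB·D·BDD·AAB·AAB·D·AAB·AAB·D·BDD·D·BDD·BDD·D·BDD·BDD·BDD·D·BDD·BDD·D·BDD·BDD·BDD·D·BDD·BDD·D·BDD·BDD·AAB·AAB·D·AAB·AAB·D·BDD·BDD·D·BDD·BDD·D·BDD·BDD·AAB·AAB·D·D·BDD·BDD·AAB·BDD·ADC·D·BDD·BDD·BDD·D·BDD·BDD·D·BDD·BDD·BDD·D·BDD·BDD·D·BDD·BDD
    A ↦ AAB
    B ↦ D
    C ↦ ADC
    D ↦ BDD

A->AAB, B->D, C->ADC, D->BDD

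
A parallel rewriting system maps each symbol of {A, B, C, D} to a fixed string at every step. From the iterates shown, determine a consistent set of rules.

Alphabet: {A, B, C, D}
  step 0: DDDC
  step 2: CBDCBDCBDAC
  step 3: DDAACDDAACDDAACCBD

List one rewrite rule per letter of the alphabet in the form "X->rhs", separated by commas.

A->CB, B->DA, C->D, D->AC

  step 2 ⇒ step 3: CBDCBDCBDAC ⇒ D·DA·AC·D·DA·AC·D·DA·AC·CB·D
    A ↦ CB
    B ↦ DA
    C ↦ D
    D ↦ AC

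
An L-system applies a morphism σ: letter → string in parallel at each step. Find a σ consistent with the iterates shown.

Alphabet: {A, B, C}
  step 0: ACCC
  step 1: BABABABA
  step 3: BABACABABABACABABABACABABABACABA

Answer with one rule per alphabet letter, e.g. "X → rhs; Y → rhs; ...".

A->BA, B->CA, C->BA

  step 0 ⇒ step 1: ACCC ⇒ BA·BA·BA·BA
    A ↦ BA
    C ↦ BA
    B ↦ CA  (constrained at step 1)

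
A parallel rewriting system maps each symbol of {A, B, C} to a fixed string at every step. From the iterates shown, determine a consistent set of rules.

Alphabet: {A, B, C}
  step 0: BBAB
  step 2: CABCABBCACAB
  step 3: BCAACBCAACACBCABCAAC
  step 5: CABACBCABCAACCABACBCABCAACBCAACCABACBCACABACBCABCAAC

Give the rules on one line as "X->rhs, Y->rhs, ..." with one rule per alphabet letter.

  step 2 ⇒ step 3: CABCABBCACAB ⇒ B·CA·AC·B·CA·AC·AC·B·CA·B·CA·AC
    A ↦ CA
    B ↦ AC
    C ↦ B

A->CA, B->AC, C->B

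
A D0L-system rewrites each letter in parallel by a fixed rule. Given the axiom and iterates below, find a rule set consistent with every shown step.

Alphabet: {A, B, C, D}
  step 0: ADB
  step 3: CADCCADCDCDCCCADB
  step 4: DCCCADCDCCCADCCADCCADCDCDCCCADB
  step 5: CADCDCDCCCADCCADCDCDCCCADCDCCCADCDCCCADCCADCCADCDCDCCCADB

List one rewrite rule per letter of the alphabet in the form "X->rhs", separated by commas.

  step 4 ⇒ step 5: DCCCADCDCCCADCCADCCADCDCDCCCADB ⇒ CA·DC·DC·DC·C·CA·DC·CA·DC·DC·DC·C·CA·DC·DC·C·CA·DC·DC·C·CA·DC·CA·DC·CA·DC·DC·DC·C·CA·DB
    A ↦ C
    B ↦ DB
    C ↦ DC
    D ↦ CA

A->C, B->DB, C->DC, D->CA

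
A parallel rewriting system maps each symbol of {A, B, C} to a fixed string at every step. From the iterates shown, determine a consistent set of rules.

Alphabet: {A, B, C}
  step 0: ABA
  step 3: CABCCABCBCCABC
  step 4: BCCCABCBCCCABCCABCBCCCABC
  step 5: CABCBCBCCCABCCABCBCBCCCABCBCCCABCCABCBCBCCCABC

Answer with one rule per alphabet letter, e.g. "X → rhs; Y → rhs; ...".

A->C, B->CA, C->BC

  step 4 ⇒ step 5: BCCCABCBCCCABCCABCBCCCABC ⇒ CA·BC·BC·BC·C·CA·BC·CA·BC·BC·BC·C·CA·BC·BC·C·CA·BC·CA·BC·BC·BC·C·CA·BC
    A ↦ C
    B ↦ CA
    C ↦ BC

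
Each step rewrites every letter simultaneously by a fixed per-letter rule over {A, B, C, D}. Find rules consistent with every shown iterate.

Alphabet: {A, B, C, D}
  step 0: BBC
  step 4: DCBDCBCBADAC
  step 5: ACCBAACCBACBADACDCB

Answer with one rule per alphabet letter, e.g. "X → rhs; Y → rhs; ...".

A->D, B->A, C->CB, D->AC

  step 4 ⇒ step 5: DCBDCBCBADAC ⇒ AC·CB·A·AC·CB·A·CB·A·D·AC·D·CB
    A ↦ D
    B ↦ A
    C ↦ CB
    D ↦ AC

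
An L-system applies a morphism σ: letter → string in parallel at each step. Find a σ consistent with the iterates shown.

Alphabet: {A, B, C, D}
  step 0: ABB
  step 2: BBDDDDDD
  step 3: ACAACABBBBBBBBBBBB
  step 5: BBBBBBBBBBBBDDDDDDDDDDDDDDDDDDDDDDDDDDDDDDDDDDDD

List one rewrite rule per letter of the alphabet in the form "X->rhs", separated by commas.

  step 2 ⇒ step 3: BBDDDDDD ⇒ ACA·ACA·BB·BB·BB·BB·BB·BB
    B ↦ ACA
    D ↦ BB
    A ↦ D  (constrained at step 0)
    C ↦ D  (constrained at step 3)

A->D, B->ACA, C->D, D->BB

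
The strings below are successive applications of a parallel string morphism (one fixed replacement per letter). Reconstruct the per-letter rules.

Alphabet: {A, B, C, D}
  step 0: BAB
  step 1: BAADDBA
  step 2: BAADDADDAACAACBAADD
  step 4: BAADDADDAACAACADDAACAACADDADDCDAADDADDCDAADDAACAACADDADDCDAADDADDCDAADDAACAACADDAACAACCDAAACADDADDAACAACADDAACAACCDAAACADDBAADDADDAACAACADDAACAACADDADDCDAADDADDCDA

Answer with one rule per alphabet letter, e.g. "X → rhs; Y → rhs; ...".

A->ADD, B->BA, C->CDA, D->AAC

  step 1 ⇒ step 2: BAADDBA ⇒ BA·ADD·ADD·AAC·AAC·BA·ADD
    A ↦ ADD
    B ↦ BA
    D ↦ AAC
    C ↦ CDA  (constrained at step 2)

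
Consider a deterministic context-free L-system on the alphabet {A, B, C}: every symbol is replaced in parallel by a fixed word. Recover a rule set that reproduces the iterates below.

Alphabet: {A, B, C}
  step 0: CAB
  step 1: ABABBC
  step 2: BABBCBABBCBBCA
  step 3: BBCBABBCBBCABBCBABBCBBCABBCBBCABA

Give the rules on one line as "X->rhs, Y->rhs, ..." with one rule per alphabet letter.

  step 2 ⇒ step 3: BABBCBABBCBBCA ⇒ BBC·BA·BBC·BBC·A·BBC·BA·BBC·BBC·A·BBC·BBC·A·BA
    A ↦ BA
    B ↦ BBC
    C ↦ A

A->BA, B->BBC, C->A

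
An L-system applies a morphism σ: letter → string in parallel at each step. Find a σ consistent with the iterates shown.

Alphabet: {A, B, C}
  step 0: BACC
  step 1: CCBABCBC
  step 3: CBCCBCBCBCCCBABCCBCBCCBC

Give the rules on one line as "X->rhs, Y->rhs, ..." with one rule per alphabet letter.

  step 0 ⇒ step 1: BACC ⇒ C·CBA·BC·BC
    A ↦ CBA
    B ↦ C
    C ↦ BC

A->CBA, B->C, C->BC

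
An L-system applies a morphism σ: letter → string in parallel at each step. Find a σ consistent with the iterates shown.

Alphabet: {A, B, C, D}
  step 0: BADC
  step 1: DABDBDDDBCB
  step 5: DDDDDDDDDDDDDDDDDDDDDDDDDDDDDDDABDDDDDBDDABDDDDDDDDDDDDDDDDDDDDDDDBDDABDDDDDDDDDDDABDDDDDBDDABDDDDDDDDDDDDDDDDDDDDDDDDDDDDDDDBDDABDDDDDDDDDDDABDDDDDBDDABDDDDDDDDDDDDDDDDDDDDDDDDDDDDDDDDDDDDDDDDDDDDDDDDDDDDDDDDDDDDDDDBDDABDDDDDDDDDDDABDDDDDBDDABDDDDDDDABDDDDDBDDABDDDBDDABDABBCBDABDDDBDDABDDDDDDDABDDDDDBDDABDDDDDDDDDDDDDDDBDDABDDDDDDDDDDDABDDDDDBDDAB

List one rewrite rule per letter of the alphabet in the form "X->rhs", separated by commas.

  step 0 ⇒ step 1: BADC ⇒ DAB·DBD·DD·BCB
    A ↦ DBD
    B ↦ DAB
    C ↦ BCB
    D ↦ DD

A->DBD, B->DAB, C->BCB, D->DD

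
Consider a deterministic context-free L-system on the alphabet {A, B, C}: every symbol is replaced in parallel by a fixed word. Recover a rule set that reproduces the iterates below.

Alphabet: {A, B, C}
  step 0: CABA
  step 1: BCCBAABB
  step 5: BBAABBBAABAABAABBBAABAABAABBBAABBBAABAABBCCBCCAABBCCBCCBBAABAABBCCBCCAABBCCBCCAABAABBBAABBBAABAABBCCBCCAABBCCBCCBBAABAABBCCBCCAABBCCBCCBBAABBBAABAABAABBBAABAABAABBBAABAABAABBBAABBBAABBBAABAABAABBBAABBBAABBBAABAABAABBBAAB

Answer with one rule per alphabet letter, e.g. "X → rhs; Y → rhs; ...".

A->B, B->AAB, C->BCC

  step 0 ⇒ step 1: CABA ⇒ BCC·B·AAB·B
    A ↦ B
    B ↦ AAB
    C ↦ BCC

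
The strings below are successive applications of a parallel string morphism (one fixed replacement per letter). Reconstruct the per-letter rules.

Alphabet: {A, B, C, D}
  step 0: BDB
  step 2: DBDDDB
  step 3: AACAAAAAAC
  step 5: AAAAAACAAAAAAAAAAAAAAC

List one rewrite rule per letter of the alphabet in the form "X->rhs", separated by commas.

A->D, B->C, C->DB, D->AA

  step 2 ⇒ step 3: DBDDDB ⇒ AA·C·AA·AA·AA·C
    B ↦ C
    D ↦ AA
    A ↦ D  (constrained at step 3)
    C ↦ DB  (constrained at step 3)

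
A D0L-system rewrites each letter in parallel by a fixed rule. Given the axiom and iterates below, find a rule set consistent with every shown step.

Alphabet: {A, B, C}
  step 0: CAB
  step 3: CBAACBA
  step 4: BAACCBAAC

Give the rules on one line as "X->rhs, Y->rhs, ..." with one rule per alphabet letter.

  step 3 ⇒ step 4: CBAACBA ⇒ BA·A·C·C·BA·A·C
    A ↦ C
    B ↦ A
    C ↦ BA

A->C, B->A, C->BA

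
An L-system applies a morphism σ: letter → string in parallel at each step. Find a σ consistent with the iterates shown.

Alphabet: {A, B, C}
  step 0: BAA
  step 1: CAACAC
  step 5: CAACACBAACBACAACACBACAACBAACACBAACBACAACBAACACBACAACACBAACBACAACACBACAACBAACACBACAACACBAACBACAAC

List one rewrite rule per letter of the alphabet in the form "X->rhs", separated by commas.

A->AC, B->CA, C->BA

  step 0 ⇒ step 1: BAA ⇒ CA·AC·AC
    A ↦ AC
    B ↦ CA
    C ↦ BA  (constrained at step 1)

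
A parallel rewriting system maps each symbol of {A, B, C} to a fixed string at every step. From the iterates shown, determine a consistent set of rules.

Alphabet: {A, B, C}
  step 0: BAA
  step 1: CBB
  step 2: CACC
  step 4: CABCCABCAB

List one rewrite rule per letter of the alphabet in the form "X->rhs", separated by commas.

A->B, B->C, C->CA

  step 1 ⇒ step 2: CBB ⇒ CA·C·C
    B ↦ C
    C ↦ CA
  step 0 ⇒ step 1: BAA ⇒ C·B·B
    A ↦ B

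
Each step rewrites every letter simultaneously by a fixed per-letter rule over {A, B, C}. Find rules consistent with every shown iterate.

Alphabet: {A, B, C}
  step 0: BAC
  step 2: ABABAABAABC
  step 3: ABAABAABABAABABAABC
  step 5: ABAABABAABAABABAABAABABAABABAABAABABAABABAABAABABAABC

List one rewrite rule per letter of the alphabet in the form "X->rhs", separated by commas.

  step 2 ⇒ step 3: ABABAABAABC ⇒ AB·A·AB·A·AB·AB·A·AB·AB·A·ABC
    A ↦ AB
    B ↦ A
    C ↦ ABC

A->AB, B->A, C->ABC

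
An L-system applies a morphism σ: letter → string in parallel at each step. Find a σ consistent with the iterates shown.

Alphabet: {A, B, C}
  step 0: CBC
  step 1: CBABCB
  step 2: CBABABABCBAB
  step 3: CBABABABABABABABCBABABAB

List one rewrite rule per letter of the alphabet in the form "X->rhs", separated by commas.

  step 2 ⇒ step 3: CBABABABCBAB ⇒ CB·AB·AB·AB·AB·AB·AB·AB·CB·AB·AB·AB
    A ↦ AB
    B ↦ AB
    C ↦ CB

A->AB, B->AB, C->CB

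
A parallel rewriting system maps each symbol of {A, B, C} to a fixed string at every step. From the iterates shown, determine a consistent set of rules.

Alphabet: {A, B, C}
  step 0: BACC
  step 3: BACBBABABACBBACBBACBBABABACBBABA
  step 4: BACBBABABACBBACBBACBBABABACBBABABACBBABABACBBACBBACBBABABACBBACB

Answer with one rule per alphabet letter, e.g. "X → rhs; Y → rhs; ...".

  step 3 ⇒ step 4: BACBBABABACBBACBBACBBABABACBBABA ⇒ BA·CB·BA·BA·BA·CB·BA·CB·BA·CB·BA·BA·BA·CB·BA·BA·BA·CB·BA·BA·BA·CB·BA·CB·BA·CB·BA·BA·BA·CB·BA·CB
    A ↦ CB
    B ↦ BA
    C ↦ BA

A->CB, B->BA, C->BA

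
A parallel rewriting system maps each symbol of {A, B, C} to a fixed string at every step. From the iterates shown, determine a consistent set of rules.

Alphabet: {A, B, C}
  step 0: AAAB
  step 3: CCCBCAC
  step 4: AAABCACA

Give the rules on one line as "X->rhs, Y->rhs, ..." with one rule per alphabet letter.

A->C, B->BC, C->A

  step 3 ⇒ step 4: CCCBCAC ⇒ A·A·A·BC·A·C·A
    A ↦ C
    B ↦ BC
    C ↦ A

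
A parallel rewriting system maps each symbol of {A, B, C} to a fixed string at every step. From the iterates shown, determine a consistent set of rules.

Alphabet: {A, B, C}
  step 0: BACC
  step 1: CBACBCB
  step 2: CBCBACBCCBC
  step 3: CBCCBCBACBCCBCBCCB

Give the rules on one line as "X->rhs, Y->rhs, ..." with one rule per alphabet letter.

A->BA, B->C, C->CB

  step 2 ⇒ step 3: CBCBACBCCBC ⇒ CB·C·CB·C·BA·CB·C·CB·CB·C·CB
    A ↦ BA
    B ↦ C
    C ↦ CB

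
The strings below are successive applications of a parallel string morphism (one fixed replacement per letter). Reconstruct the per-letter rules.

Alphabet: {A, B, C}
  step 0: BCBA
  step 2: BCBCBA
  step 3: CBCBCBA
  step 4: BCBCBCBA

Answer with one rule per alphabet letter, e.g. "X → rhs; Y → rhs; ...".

A->BA, B->C, C->B

  step 3 ⇒ step 4: CBCBCBA ⇒ B·C·B·C·B·C·BA
    A ↦ BA
    B ↦ C
    C ↦ B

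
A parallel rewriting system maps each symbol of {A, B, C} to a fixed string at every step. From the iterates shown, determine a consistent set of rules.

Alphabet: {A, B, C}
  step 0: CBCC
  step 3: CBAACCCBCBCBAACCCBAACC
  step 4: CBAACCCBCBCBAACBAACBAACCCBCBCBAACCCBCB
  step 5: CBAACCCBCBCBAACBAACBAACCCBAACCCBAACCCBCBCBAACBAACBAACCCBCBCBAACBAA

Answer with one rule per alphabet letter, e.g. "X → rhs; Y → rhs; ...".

  step 4 ⇒ step 5: CBAACCCBCBCBAACBAACBAACCCBCBCBAACCCBCB ⇒ CB·AA·C·C·CB·CB·CB·AA·CB·AA·CB·AA·C·C·CB·AA·C·C·CB·AA·C·C·CB·CB·CB·AA·CB·AA·CB·AA·C·C·CB·CB·CB·AA·CB·AA
    A ↦ C
    B ↦ AA
    C ↦ CB

A->C, B->AA, C->CB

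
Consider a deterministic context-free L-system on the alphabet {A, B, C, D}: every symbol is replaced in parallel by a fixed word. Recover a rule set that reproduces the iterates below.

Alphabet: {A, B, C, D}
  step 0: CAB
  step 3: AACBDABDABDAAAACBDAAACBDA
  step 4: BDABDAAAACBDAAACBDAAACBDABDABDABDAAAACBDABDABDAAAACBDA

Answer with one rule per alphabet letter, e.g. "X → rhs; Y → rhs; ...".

A->BDA, B->A, C->A, D->AC

  step 3 ⇒ step 4: AACBDABDABDAAAACBDAAACBDA ⇒ BDA·BDA·A·A·AC·BDA·A·AC·BDA·A·AC·BDA·BDA·BDA·BDA·A·A·AC·BDA·BDA·BDA·A·A·AC·BDA
    A ↦ BDA
    B ↦ A
    C ↦ A
    D ↦ AC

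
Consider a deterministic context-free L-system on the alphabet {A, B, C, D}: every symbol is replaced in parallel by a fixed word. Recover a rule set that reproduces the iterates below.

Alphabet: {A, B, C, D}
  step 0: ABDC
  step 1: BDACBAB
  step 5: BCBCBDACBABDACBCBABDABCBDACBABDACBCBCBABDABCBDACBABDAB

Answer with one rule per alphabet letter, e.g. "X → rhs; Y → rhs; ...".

A->BDA, B->C, C->B, D->BA

  step 0 ⇒ step 1: ABDC ⇒ BDA·C·BA·B
    A ↦ BDA
    B ↦ C
    C ↦ B
    D ↦ BA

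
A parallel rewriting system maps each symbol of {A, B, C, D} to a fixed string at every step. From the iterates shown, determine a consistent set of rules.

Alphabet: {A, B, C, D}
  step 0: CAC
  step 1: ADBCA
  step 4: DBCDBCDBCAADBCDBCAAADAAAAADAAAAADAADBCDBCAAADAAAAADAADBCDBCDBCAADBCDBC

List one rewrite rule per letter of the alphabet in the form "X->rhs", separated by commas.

A->DBC, B->ADA, C->A, D->AA

  step 0 ⇒ step 1: CAC ⇒ A·DBC·A
    A ↦ DBC
    C ↦ A
    B ↦ ADA  (constrained at step 1)
    D ↦ AA  (constrained at step 1)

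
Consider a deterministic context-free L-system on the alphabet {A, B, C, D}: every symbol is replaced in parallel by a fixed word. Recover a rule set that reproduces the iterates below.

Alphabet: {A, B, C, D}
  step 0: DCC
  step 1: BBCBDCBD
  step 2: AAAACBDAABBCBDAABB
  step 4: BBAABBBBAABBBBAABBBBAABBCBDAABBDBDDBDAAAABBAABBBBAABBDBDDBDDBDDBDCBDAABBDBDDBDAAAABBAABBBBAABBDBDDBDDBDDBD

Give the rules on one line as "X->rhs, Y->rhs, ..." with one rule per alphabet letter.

  step 1 ⇒ step 2: BBCBDCBD ⇒ AA·AA·CBD·AA·BB·CBD·AA·BB
    B ↦ AA
    C ↦ CBD
    D ↦ BB
    A ↦ DBD  (constrained at step 2)

A->DBD, B->AA, C->CBD, D->BB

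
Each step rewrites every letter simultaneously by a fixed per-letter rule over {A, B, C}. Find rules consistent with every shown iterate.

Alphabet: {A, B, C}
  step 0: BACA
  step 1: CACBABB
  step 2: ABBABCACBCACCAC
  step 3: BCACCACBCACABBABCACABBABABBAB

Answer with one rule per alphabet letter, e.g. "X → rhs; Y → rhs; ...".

  step 2 ⇒ step 3: ABBABCACBCACCAC ⇒ B·CAC·CAC·B·CAC·AB·B·AB·CAC·AB·B·AB·AB·B·AB
    A ↦ B
    B ↦ CAC
    C ↦ AB

A->B, B->CAC, C->AB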